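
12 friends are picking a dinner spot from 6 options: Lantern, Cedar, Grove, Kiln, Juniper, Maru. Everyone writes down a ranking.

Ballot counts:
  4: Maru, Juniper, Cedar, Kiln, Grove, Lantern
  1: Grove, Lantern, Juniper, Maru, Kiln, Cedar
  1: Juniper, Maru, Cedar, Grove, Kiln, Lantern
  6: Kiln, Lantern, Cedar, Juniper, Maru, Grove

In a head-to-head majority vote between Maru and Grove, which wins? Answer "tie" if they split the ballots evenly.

Ballots ranking Maru above Grove: 4 + 1 + 6 = 11.
Ballots ranking Grove above Maru: 12 − 11 = 1.
Maru wins the head-to-head 11–1.

Maru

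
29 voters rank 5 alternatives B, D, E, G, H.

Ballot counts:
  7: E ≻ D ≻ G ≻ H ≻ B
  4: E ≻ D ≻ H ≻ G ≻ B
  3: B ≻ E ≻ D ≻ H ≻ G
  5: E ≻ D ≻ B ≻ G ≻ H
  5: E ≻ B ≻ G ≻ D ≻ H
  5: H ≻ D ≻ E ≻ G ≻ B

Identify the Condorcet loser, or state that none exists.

B

Head-to-head results (29 voters):
B vs D: 8 to 21, D.
B–E: E 26–3.
B vs G: B preferred on 3+5+5 = 13 ballots; G wins 16–13.
B vs H: H, 16–13.
D vs E: 5 to 24, E.
D vs G: 7+4+3+5+5 = 24 for D, 5 for G — D by 24–5.
D vs H: D is ranked higher on 7+4+3+5+5 = 24 ballots, H on 5. D wins 24–5.
E vs G: E, 29–0.
E vs H: E is ranked higher on 7+4+3+5+5 = 24 ballots, H on 5. E wins 24–5.
G vs H: G wins 17–12.
B loses to every other alternative — it is the Condorcet loser.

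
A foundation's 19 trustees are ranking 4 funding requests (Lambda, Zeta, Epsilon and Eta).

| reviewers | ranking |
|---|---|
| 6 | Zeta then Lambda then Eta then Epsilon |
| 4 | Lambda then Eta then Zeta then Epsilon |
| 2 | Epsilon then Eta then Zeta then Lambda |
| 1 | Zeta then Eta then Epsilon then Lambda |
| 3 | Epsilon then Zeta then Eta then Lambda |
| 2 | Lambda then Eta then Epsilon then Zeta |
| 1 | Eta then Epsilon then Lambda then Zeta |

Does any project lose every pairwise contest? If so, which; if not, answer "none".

Epsilon

Head-to-head results (19 reviewers):
Lambda vs Zeta: Zeta, 12–7.
Lambda vs Epsilon: Lambda preferred on 6+4+2 = 12 ballots; Lambda wins 12–7.
Lambda vs Eta: Lambda wins 12–7.
Zeta–Epsilon: Zeta 11–8.
Zeta vs Eta: Zeta preferred on 6+1+3 = 10 ballots; Zeta wins 10–9.
Epsilon–Eta: Eta 14–5.
Epsilon is beaten in every head-to-head and is the Condorcet loser.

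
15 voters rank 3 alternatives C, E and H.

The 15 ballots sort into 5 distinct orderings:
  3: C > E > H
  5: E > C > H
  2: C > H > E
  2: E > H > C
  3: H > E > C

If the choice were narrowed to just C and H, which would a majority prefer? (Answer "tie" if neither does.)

Ballots ranking C above H: 3 + 5 + 2 = 10.
Ballots ranking H above C: 15 − 10 = 5.
C wins the head-to-head 10–5.

C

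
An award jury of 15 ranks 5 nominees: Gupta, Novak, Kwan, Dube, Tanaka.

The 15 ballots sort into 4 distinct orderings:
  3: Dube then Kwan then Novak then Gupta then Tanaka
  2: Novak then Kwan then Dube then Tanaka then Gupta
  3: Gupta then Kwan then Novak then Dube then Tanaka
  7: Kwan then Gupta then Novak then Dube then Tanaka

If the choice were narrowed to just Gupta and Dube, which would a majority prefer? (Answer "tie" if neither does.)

Ballots ranking Gupta above Dube: 3 + 7 = 10.
Ballots ranking Dube above Gupta: 15 − 10 = 5.
Gupta wins the head-to-head 10–5.

Gupta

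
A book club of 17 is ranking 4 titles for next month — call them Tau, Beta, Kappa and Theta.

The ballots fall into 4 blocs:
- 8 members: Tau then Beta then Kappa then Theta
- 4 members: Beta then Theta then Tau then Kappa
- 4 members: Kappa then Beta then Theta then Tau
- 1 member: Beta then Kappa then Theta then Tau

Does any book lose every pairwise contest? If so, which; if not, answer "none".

none

Pairwise majorities:
Tau vs Beta: Tau is ranked higher on 8 ballots, Beta on 9. Beta wins 9–8.
Tau vs Kappa: Tau, 12–5.
Tau vs Theta: 8 to 9, Theta.
Beta–Kappa: Beta 13–4.
Beta vs Theta: Beta, 17–0.
Kappa vs Theta: Kappa wins 13–4.
Every book wins at least one matchup (Tau beats Kappa; Beta beats Tau; Kappa beats Theta; Theta beats Tau), so there is no Condorcet loser.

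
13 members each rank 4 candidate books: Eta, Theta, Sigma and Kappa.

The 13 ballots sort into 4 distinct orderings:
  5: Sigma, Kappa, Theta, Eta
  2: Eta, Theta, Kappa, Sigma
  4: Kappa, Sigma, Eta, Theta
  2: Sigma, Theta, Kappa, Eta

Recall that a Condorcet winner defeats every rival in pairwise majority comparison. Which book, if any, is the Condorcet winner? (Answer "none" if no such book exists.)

Check each pair by majority over 13 ballots:
Eta vs Theta: Eta preferred on 2+4 = 6 ballots; Theta wins 7–6.
Eta–Sigma: Sigma 11–2.
Eta vs Kappa: Kappa, 11–2.
Theta vs Sigma: Sigma, 11–2.
Theta–Kappa: Kappa 9–4.
Sigma vs Kappa: Sigma, 7–6.
Sigma defeats every rival head-to-head and is the Condorcet winner.

Sigma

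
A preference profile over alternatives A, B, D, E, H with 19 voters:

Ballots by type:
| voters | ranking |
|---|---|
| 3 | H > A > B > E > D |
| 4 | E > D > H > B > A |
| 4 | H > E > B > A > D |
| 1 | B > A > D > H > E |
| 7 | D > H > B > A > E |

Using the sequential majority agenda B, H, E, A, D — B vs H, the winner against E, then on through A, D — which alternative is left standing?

Round 1: B vs H — 1–18, H advances.
Round 2: H vs E — 15–4, H advances.
Round 3: H vs A — 18–1, H advances.
Round 4: H vs D — 7–12, D advances.
D survives the agenda.

D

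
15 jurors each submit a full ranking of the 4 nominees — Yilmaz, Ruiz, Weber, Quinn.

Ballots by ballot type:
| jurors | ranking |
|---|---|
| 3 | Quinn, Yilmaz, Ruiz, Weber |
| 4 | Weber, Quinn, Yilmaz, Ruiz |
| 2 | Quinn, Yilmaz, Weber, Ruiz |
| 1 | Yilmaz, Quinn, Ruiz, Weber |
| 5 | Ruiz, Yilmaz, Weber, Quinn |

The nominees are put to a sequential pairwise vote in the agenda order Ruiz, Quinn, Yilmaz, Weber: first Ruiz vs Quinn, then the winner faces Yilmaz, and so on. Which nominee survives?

Round 1: Ruiz vs Quinn — 5–10, Quinn advances.
Round 2: Quinn vs Yilmaz — 9–6, Quinn advances.
Round 3: Quinn vs Weber — 6–9, Weber advances.
Weber survives the agenda.

Weber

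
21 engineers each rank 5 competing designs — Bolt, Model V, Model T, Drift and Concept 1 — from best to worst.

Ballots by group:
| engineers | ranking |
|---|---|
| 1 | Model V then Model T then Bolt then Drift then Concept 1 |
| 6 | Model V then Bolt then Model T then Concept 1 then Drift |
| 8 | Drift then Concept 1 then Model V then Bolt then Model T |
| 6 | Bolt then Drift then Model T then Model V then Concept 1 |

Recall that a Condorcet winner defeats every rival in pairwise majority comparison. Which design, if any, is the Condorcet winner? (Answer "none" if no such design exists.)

Head-to-head results (21 engineers):
Bolt vs Model V: Bolt is ranked higher on 6 ballots, Model V on 15. Model V wins 15–6.
Bolt vs Model T: Bolt is ranked higher on 6+8+6 = 20 ballots, Model T on 1. Bolt wins 20–1.
Bolt vs Drift: Bolt is ranked higher on 1+6+6 = 13 ballots, Drift on 8. Bolt wins 13–8.
Bolt vs Concept 1: 13 to 8, Bolt.
Model V vs Model T: Model V is ranked higher on 1+6+8 = 15 ballots, Model T on 6. Model V wins 15–6.
Model V vs Drift: 7 to 14, Drift.
Model V vs Concept 1: Model V preferred on 1+6+6 = 13 ballots; Model V wins 13–8.
Model T vs Drift: 1+6 = 7 for Model T, 14 for Drift — Drift by 14–7.
Model T vs Concept 1: Model T preferred on 1+6+6 = 13 ballots; Model T wins 13–8.
Drift vs Concept 1: 1+8+6 = 15 for Drift, 6 for Concept 1 — Drift by 15–6.
Every design loses at least once (Bolt loses to Model V; Model V loses to Drift; Model T loses to Bolt; Drift loses to Bolt; Concept 1 loses to Bolt). The majority relation contains the cycle Bolt beats Drift beats Model V beats Bolt, so there is no Condorcet winner.

none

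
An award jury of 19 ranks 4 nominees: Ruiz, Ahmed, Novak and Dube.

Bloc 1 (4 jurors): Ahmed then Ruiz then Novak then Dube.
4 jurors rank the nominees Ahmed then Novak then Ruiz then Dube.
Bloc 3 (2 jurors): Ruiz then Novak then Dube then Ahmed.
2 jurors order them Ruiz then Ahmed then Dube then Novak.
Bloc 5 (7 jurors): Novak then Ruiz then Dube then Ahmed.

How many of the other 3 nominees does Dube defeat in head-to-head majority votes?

0

Dube against each rival (19 jurors):
Dube vs Ruiz: 0 for Dube, 19 for Ruiz — Ruiz by 19–0.
Dube–Ahmed: Ahmed 10–9.
Dube–Novak: Novak 17–2.
Dube beats no one; loses to Ruiz, Ahmed, Novak — 0 pairwise wins.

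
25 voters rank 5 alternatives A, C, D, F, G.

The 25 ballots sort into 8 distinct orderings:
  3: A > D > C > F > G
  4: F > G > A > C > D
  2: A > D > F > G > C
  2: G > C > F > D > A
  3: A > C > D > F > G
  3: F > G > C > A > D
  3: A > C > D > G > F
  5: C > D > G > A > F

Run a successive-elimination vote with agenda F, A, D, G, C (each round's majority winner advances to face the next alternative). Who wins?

C

Round 1: F vs A — 9–16, A advances.
Round 2: A vs D — 18–7, A advances.
Round 3: A vs G — 11–14, G advances.
Round 4: G vs C — 11–14, C advances.
The agenda winner is C.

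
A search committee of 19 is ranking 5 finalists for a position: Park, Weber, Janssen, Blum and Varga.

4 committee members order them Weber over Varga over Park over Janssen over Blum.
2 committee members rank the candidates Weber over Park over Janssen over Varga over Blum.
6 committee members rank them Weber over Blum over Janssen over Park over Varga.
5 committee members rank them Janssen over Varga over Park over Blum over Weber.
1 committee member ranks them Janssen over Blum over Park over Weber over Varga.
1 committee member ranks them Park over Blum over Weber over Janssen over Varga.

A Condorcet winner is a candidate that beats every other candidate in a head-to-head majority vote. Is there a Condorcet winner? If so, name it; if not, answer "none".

Weber

Head-to-head results (19 committee members):
Park–Weber: Weber 12–7.
Park vs Janssen: Janssen, 12–7.
Park vs Blum: Park wins 12–7.
Park vs Varga: Park is ranked higher on 2+6+1+1 = 10 ballots, Varga on 9. Park wins 10–9.
Weber vs Janssen: 13 to 6, Weber.
Weber–Blum: Weber 12–7.
Weber vs Varga: 14 to 5, Weber.
Janssen vs Blum: Janssen, 12–7.
Janssen vs Varga: 15 to 4, Janssen.
Blum vs Varga: Varga, 11–8.
Weber defeats every rival head-to-head and is the Condorcet winner.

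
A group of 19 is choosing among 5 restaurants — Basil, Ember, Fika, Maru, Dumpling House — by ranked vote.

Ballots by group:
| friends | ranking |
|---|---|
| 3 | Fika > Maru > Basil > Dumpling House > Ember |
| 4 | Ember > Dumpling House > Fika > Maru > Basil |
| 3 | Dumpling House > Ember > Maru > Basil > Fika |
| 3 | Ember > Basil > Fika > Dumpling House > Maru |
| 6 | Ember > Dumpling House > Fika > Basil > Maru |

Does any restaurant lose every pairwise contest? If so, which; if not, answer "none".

Basil

Pairwise majorities:
Basil vs Ember: Ember wins 16–3.
Basil vs Fika: 3+3 = 6 for Basil, 13 for Fika — Fika by 13–6.
Basil vs Maru: 3+6 = 9 for Basil, 10 for Maru — Maru by 10–9.
Basil vs Dumpling House: Dumpling House, 13–6.
Ember vs Fika: Ember wins 16–3.
Ember vs Maru: 16 to 3, Ember.
Ember–Dumpling House: Ember 13–6.
Fika vs Maru: Fika wins 16–3.
Fika–Dumpling House: Dumpling House 13–6.
Maru vs Dumpling House: Maru preferred on 3 ballots; Dumpling House wins 16–3.
Only Basil has no wins; Basil is the Condorcet loser.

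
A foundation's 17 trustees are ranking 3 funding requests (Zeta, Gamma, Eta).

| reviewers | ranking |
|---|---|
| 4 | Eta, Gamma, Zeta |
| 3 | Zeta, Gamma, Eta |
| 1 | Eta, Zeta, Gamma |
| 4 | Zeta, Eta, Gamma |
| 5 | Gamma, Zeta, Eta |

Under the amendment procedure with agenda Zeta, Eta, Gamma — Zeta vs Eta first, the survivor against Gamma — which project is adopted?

Round 1: Zeta vs Eta — 12–5, Zeta advances.
Round 2: Zeta vs Gamma — 8–9, Gamma advances.
The agenda winner is Gamma.

Gamma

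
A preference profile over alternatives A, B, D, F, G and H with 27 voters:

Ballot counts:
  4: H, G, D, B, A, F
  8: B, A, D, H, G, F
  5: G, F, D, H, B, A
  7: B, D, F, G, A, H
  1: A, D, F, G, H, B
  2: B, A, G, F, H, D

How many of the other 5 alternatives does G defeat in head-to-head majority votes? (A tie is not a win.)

G against each rival (27 voters):
G vs A: G is ranked higher on 4+5+7 = 16 ballots, A on 11. G wins 16–11.
G vs B: 4+5+1 = 10 for G, 17 for B — B by 17–10.
G vs D: G preferred on 4+5+2 = 11 ballots; D wins 16–11.
G vs F: 4+8+5+2 = 19 for G, 8 for F — G by 19–8.
G vs H: G preferred on 5+7+1+2 = 15 ballots; G wins 15–12.
G beats A, F, H; loses to B, D — 3 pairwise wins.

3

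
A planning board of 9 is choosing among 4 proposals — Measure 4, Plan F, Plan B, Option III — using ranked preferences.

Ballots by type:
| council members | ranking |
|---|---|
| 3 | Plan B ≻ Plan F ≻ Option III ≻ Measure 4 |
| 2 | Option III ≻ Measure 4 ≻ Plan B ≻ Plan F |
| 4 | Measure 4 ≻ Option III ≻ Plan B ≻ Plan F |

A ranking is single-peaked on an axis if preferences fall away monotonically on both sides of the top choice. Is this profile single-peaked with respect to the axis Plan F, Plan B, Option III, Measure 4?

Axis positions: Plan F=1, Plan B=2, Option III=3, Measure 4=4.
Type 1 (peak Plan B at position 2): ranking walks positions 2-1-3-4, expanding outward from the peak — single-peaked.
Type 2 (peak Option III at position 3): ranking walks positions 3-4-2-1, expanding outward from the peak — single-peaked.
Type 3 (peak Measure 4 at position 4): ranking walks positions 4-3-2-1, expanding outward from the peak — single-peaked.
Every ranking is single-peaked on this axis.

yes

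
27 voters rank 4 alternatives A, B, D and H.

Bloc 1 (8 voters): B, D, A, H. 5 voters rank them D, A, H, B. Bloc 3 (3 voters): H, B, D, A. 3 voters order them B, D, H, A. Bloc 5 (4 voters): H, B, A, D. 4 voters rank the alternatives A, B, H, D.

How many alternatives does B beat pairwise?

B against each rival (27 voters):
B vs A: B wins 18–9.
B–D: B 22–5.
B vs H: B is ranked higher on 8+3+4 = 15 ballots, H on 12. B wins 15–12.
B beats A, D, H — 3 pairwise wins.

3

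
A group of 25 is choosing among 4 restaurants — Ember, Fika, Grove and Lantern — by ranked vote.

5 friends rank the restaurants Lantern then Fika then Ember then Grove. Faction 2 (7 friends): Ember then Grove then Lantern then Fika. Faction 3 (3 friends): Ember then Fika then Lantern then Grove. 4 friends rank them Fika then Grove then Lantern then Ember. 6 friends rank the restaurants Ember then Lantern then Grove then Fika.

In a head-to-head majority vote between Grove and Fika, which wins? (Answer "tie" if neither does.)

Ballots ranking Grove above Fika: 7 + 6 = 13.
Ballots ranking Fika above Grove: 25 − 13 = 12.
Grove wins the head-to-head 13–12.

Grove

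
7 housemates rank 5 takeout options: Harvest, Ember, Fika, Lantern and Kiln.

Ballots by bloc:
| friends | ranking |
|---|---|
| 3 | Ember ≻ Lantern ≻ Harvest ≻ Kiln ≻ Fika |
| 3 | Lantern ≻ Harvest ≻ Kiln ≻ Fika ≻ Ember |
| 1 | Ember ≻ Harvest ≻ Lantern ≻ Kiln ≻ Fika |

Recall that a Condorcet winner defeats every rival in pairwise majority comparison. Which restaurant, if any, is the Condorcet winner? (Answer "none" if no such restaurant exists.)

Ember

Head-to-head results (7 friends):
Harvest vs Ember: Ember, 4–3.
Harvest–Fika: Harvest 7–0.
Harvest vs Lantern: Lantern, 6–1.
Harvest vs Kiln: Harvest is ranked higher on 3+3+1 = 7 ballots, Kiln on 0. Harvest wins 7–0.
Ember vs Fika: Ember wins 4–3.
Ember vs Lantern: Ember preferred on 3+1 = 4 ballots; Ember wins 4–3.
Ember vs Kiln: 3+1 = 4 for Ember, 3 for Kiln — Ember by 4–3.
Fika–Lantern: Lantern 7–0.
Fika vs Kiln: Kiln wins 7–0.
Lantern vs Kiln: Lantern preferred on 3+3+1 = 7 ballots; Lantern wins 7–0.
Ember wins every pairwise contest, so Ember is the Condorcet winner.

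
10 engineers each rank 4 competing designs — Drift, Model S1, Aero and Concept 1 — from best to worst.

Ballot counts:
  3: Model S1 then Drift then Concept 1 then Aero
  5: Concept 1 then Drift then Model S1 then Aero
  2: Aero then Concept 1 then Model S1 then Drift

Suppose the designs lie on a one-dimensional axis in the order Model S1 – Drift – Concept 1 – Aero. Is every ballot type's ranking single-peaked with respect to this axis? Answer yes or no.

no

Axis positions: Model S1=1, Drift=2, Concept 1=3, Aero=4.
Ballot type 1 (peak Model S1 at position 1): ranking walks positions 1-2-3-4, expanding outward from the peak — single-peaked.
Ballot type 2 (peak Concept 1 at position 3): ranking walks positions 3-2-1-4, expanding outward from the peak — single-peaked.
Ballot type 3: ranking walks positions 4-3-1-2; Model S1 is ranked above Drift even though Drift lies between Model S1 and the peak Aero on the axis — preferences dip and rise again. Not single-peaked.
Ballot type 3 violates single-peakedness, so the profile is not single-peaked on this axis.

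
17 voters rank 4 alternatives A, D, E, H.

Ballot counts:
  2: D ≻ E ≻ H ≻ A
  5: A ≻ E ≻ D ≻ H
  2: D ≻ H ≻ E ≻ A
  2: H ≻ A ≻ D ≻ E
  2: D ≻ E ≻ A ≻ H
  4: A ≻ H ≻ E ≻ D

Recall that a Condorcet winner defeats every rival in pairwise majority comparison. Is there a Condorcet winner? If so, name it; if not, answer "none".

Pairwise majorities:
A–D: A 11–6.
A vs E: A wins 11–6.
A vs H: A, 11–6.
D–E: E 9–8.
D vs H: D, 11–6.
E–H: E 9–8.
Only A has no losses; A is the Condorcet winner.

A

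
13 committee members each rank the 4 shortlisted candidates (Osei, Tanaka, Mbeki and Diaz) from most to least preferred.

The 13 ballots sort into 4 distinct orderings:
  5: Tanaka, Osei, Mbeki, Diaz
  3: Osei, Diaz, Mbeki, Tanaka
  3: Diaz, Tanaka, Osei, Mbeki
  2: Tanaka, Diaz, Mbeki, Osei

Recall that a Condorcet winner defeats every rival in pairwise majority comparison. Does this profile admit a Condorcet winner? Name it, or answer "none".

Check each pair by majority over 13 ballots:
Osei vs Tanaka: Tanaka wins 10–3.
Osei vs Mbeki: Osei wins 11–2.
Osei vs Diaz: Osei, 8–5.
Tanaka vs Mbeki: Tanaka wins 10–3.
Tanaka–Diaz: Tanaka 7–6.
Mbeki vs Diaz: Diaz wins 8–5.
Tanaka beats each of Osei, Mbeki, Diaz — Tanaka is the Condorcet winner.

Tanaka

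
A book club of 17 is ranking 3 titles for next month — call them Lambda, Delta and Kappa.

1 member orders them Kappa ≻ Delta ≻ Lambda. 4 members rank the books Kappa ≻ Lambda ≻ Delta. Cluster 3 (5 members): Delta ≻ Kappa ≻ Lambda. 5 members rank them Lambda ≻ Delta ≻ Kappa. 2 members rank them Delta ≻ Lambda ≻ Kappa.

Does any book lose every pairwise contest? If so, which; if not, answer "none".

none

Head-to-head results (17 members):
Lambda vs Delta: Lambda is ranked higher on 4+5 = 9 ballots, Delta on 8. Lambda wins 9–8.
Lambda vs Kappa: 7 to 10, Kappa.
Delta vs Kappa: Delta wins 12–5.
Every book wins at least one matchup (Lambda beats Delta; Delta beats Kappa; Kappa beats Lambda), so there is no Condorcet loser.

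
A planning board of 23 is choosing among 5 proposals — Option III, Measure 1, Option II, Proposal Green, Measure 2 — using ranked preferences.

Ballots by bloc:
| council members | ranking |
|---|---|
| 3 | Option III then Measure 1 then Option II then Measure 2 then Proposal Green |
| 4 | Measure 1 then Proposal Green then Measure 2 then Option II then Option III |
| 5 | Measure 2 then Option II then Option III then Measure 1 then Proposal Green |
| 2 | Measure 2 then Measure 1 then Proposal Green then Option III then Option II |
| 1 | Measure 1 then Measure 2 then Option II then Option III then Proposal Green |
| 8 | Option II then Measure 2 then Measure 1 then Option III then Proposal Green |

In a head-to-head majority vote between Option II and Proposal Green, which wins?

Ballots ranking Option II above Proposal Green: 3 + 5 + 1 + 8 = 17.
Ballots ranking Proposal Green above Option II: 23 − 17 = 6.
Option II wins the head-to-head 17–6.

Option II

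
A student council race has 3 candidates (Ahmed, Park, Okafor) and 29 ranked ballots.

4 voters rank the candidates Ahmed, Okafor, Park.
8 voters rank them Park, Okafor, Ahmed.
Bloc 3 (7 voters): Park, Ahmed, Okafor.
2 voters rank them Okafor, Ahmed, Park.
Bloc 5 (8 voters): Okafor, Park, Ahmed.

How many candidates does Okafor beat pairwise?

Okafor against each rival (29 voters):
Okafor vs Ahmed: 8+2+8 = 18 for Okafor, 11 for Ahmed — Okafor by 18–11.
Okafor–Park: Park 15–14.
Okafor beats Ahmed; loses to Park — 1 pairwise win.

1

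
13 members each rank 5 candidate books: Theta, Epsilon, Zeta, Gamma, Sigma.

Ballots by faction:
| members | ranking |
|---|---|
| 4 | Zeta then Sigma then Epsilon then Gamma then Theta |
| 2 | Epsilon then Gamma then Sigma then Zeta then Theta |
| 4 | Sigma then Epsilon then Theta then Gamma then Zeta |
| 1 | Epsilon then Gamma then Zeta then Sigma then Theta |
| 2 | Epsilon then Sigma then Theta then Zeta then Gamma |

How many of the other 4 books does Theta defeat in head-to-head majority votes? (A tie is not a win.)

0

Theta against each rival (13 members):
Theta–Epsilon: Epsilon 13–0.
Theta vs Zeta: Zeta wins 7–6.
Theta vs Gamma: Gamma, 7–6.
Theta vs Sigma: Sigma, 13–0.
Theta beats no one; loses to Epsilon, Zeta, Gamma, Sigma — 0 pairwise wins.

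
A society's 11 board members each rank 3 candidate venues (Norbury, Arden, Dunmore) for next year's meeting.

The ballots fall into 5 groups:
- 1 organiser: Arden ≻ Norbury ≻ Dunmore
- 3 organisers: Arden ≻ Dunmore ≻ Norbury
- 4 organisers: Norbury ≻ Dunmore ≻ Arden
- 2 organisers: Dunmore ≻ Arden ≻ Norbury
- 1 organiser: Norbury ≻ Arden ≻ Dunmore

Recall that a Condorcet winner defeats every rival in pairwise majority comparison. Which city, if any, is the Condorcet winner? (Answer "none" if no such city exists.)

none

Pairwise majorities:
Norbury vs Arden: 5 to 6, Arden.
Norbury vs Dunmore: Norbury is ranked higher on 1+4+1 = 6 ballots, Dunmore on 5. Norbury wins 6–5.
Arden vs Dunmore: Arden is ranked higher on 1+3+1 = 5 ballots, Dunmore on 6. Dunmore wins 6–5.
No city is unbeaten: Norbury loses to Arden; Arden loses to Dunmore; Dunmore loses to Norbury. In particular Norbury → Dunmore → Arden → Norbury is a majority cycle — no Condorcet winner exists.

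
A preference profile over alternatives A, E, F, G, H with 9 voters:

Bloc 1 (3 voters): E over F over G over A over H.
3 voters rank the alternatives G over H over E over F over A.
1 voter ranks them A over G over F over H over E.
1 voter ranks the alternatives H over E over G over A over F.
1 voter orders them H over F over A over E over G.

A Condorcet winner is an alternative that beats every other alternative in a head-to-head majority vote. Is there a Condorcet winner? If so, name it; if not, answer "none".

Head-to-head results (9 voters):
A–E: E 7–2.
A–F: F 7–2.
A–G: G 7–2.
A vs H: A preferred on 3+1 = 4 ballots; H wins 5–4.
E vs F: E, 7–2.
E vs G: E, 5–4.
E vs H: E is ranked higher on 3 ballots, H on 6. H wins 6–3.
F vs G: 4 to 5, G.
F vs H: H wins 5–4.
G vs H: G wins 7–2.
Each alternative drops at least one matchup (A loses to E; E loses to H; F loses to E; G loses to E; H loses to G); the cycle E > G > H > E rules out a Condorcet winner.

none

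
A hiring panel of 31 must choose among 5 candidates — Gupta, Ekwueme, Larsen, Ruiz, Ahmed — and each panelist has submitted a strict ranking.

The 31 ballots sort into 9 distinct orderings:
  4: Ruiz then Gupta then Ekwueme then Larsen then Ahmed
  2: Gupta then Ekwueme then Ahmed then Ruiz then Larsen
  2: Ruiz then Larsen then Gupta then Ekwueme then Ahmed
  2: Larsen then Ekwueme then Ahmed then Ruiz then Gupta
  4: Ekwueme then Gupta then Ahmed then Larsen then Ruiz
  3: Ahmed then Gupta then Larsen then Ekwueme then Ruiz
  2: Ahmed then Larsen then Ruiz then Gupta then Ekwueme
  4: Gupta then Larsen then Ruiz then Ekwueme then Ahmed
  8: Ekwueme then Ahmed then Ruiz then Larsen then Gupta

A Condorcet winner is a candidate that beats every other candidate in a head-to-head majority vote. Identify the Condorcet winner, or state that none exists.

none

Pairwise majorities:
Gupta vs Ekwueme: 4+2+2+3+2+4 = 17 for Gupta, 14 for Ekwueme — Gupta by 17–14.
Gupta vs Larsen: 17 to 14, Gupta.
Gupta vs Ruiz: 2+4+3+4 = 13 for Gupta, 18 for Ruiz — Ruiz by 18–13.
Gupta vs Ahmed: 16 to 15, Gupta.
Ekwueme vs Larsen: Ekwueme is ranked higher on 4+2+4+8 = 18 ballots, Larsen on 13. Ekwueme wins 18–13.
Ekwueme vs Ruiz: 19 to 12, Ekwueme.
Ekwueme vs Ahmed: Ekwueme is ranked higher on 26 ballots, Ahmed on 5. Ekwueme wins 26–5.
Larsen vs Ruiz: Larsen preferred on 2+4+3+2+4 = 15 ballots; Ruiz wins 16–15.
Larsen vs Ahmed: 12 to 19, Ahmed.
Ruiz vs Ahmed: 4+2+4 = 10 for Ruiz, 21 for Ahmed — Ahmed by 21–10.
Each candidate drops at least one matchup (Gupta loses to Ruiz; Ekwueme loses to Gupta; Larsen loses to Gupta; Ruiz loses to Ekwueme; Ahmed loses to Gupta); the cycle Gupta → Ekwueme → Ruiz → Gupta rules out a Condorcet winner.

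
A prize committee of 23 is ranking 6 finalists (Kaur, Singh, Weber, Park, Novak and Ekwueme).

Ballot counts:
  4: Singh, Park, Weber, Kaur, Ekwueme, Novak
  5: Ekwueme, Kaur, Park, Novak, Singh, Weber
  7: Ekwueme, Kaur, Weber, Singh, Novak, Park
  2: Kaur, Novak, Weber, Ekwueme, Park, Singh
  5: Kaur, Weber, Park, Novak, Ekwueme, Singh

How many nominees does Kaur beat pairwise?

4

Kaur against each rival (23 jurors):
Kaur vs Singh: Kaur wins 19–4.
Kaur vs Weber: Kaur, 19–4.
Kaur vs Park: Kaur is ranked higher on 5+7+2+5 = 19 ballots, Park on 4. Kaur wins 19–4.
Kaur vs Novak: Kaur wins 23–0.
Kaur vs Ekwueme: Kaur preferred on 4+2+5 = 11 ballots; Ekwueme wins 12–11.
Kaur beats Singh, Weber, Park, Novak; loses to Ekwueme — 4 pairwise wins.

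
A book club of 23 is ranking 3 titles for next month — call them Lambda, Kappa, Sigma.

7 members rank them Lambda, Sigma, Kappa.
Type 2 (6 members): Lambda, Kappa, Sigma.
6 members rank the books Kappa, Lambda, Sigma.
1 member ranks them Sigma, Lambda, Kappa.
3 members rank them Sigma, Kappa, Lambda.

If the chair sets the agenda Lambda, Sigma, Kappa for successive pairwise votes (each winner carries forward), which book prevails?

Round 1: Lambda vs Sigma — 19–4, Lambda advances.
Round 2: Lambda vs Kappa — 14–9, Lambda advances.
The agenda winner is Lambda.

Lambda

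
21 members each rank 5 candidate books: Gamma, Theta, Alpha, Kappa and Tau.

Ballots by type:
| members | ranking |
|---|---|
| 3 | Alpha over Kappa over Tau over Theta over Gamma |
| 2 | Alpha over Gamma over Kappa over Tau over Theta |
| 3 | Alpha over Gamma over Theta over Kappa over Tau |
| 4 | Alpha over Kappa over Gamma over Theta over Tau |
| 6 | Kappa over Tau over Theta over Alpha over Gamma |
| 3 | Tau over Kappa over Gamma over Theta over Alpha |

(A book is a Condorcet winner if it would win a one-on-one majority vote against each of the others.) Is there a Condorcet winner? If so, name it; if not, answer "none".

Head-to-head results (21 members):
Gamma vs Theta: Gamma, 12–9.
Gamma vs Alpha: Alpha wins 18–3.
Gamma–Kappa: Kappa 16–5.
Gamma vs Tau: Tau wins 12–9.
Theta vs Alpha: Alpha wins 12–9.
Theta–Kappa: Kappa 18–3.
Theta vs Tau: Tau, 14–7.
Alpha–Kappa: Alpha 12–9.
Alpha vs Tau: Alpha wins 12–9.
Kappa vs Tau: Kappa, 18–3.
Alpha beats each of Gamma, Theta, Kappa, Tau — Alpha is the Condorcet winner.

Alpha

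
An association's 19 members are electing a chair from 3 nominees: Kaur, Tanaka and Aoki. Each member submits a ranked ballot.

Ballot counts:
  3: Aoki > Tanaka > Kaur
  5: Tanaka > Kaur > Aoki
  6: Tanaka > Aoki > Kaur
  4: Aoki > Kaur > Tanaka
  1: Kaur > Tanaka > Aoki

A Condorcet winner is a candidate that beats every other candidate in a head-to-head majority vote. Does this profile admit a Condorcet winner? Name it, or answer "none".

Tanaka

Head-to-head results (19 voters):
Kaur vs Tanaka: Kaur is ranked higher on 4+1 = 5 ballots, Tanaka on 14. Tanaka wins 14–5.
Kaur vs Aoki: Aoki wins 13–6.
Tanaka–Aoki: Tanaka 12–7.
Tanaka defeats every rival head-to-head and is the Condorcet winner.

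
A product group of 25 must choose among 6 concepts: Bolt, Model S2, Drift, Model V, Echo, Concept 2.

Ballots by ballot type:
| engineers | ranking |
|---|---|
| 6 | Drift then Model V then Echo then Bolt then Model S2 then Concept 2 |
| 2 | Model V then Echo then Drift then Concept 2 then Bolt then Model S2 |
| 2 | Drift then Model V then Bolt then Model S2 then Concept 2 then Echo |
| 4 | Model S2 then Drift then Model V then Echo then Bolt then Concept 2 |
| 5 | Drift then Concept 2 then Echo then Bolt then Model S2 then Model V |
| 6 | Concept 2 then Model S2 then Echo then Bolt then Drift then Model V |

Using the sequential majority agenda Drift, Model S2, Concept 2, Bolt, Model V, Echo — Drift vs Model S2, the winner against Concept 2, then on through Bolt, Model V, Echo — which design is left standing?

Round 1: Drift vs Model S2 — 15–10, Drift advances.
Round 2: Drift vs Concept 2 — 19–6, Drift advances.
Round 3: Drift vs Bolt — 19–6, Drift advances.
Round 4: Drift vs Model V — 23–2, Drift advances.
Round 5: Drift vs Echo — 17–8, Drift advances.
Drift survives the agenda.

Drift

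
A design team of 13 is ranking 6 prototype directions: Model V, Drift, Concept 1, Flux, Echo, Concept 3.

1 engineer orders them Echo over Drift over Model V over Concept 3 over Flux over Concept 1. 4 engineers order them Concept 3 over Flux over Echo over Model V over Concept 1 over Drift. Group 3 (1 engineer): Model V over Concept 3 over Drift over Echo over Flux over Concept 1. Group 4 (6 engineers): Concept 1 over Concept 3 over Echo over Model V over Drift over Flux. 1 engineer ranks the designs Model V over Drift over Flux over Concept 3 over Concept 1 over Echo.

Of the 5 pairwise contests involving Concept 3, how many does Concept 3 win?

5

Concept 3 against each rival (13 engineers):
Concept 3 vs Model V: Concept 3 is ranked higher on 4+6 = 10 ballots, Model V on 3. Concept 3 wins 10–3.
Concept 3 vs Drift: Concept 3 is ranked higher on 4+1+6 = 11 ballots, Drift on 2. Concept 3 wins 11–2.
Concept 3 vs Concept 1: Concept 3 preferred on 1+4+1+1 = 7 ballots; Concept 3 wins 7–6.
Concept 3 vs Flux: Concept 3, 12–1.
Concept 3 vs Echo: Concept 3, 12–1.
Concept 3 beats Model V, Drift, Concept 1, Flux, Echo — 5 pairwise wins.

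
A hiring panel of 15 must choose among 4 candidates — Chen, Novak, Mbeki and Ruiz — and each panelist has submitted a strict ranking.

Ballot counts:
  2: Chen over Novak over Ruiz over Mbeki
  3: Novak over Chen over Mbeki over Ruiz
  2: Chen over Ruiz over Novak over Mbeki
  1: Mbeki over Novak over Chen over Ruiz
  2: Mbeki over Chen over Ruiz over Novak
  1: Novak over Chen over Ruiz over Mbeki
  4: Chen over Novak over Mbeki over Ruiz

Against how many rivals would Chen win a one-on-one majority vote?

Chen against each rival (15 committee members):
Chen vs Novak: 2+2+2+4 = 10 for Chen, 5 for Novak — Chen by 10–5.
Chen vs Mbeki: Chen is ranked higher on 2+3+2+1+4 = 12 ballots, Mbeki on 3. Chen wins 12–3.
Chen vs Ruiz: Chen wins 15–0.
Chen beats Novak, Mbeki, Ruiz — 3 pairwise wins.

3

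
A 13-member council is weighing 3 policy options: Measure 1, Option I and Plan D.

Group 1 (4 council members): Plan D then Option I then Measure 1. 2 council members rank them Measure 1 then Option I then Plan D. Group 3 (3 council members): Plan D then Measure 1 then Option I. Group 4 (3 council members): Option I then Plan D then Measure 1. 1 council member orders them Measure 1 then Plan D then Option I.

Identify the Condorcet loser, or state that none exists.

Pairwise majorities:
Measure 1 vs Option I: 6 to 7, Option I.
Measure 1 vs Plan D: Measure 1 is ranked higher on 2+1 = 3 ballots, Plan D on 10. Plan D wins 10–3.
Option I vs Plan D: Plan D wins 8–5.
Measure 1 loses to every other option — it is the Condorcet loser.

Measure 1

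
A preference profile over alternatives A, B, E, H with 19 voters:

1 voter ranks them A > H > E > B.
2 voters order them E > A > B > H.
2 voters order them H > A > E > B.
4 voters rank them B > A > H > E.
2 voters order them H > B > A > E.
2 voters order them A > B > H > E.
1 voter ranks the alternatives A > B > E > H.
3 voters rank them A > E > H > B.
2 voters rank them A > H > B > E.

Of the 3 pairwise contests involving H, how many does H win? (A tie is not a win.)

2

H against each rival (19 voters):
H vs A: 2+2 = 4 for H, 15 for A — A by 15–4.
H vs B: H preferred on 1+2+2+3+2 = 10 ballots; H wins 10–9.
H vs E: H, 13–6.
H beats B, E; loses to A — 2 pairwise wins.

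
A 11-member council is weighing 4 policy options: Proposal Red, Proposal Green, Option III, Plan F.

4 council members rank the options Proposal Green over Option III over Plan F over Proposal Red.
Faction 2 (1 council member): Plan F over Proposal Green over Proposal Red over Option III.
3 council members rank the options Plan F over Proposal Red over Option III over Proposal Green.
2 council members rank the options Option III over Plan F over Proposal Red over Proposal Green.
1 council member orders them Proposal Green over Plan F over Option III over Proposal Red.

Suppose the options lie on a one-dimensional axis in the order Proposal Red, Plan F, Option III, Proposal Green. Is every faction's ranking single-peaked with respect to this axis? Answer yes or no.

Axis positions: Proposal Red=1, Plan F=2, Option III=3, Proposal Green=4.
Faction 1 (peak Proposal Green at position 4): ranking walks positions 4-3-2-1, expanding outward from the peak — single-peaked.
Faction 2: ranking walks positions 2-4-1-3; Proposal Green is ranked above Option III even though Option III lies between Proposal Green and the peak Plan F on the axis — preferences dip and rise again. Not single-peaked.
Faction 3 (peak Plan F at position 2): ranking walks positions 2-1-3-4, expanding outward from the peak — single-peaked.
Faction 4 (peak Option III at position 3): ranking walks positions 3-2-1-4, expanding outward from the peak — single-peaked.
Faction 5: ranking walks positions 4-2-3-1; Plan F is ranked above Option III even though Option III lies between Plan F and the peak Proposal Green on the axis — preferences dip and rise again. Not single-peaked.
Faction 2 violates single-peakedness, so the profile is not single-peaked on this axis.

no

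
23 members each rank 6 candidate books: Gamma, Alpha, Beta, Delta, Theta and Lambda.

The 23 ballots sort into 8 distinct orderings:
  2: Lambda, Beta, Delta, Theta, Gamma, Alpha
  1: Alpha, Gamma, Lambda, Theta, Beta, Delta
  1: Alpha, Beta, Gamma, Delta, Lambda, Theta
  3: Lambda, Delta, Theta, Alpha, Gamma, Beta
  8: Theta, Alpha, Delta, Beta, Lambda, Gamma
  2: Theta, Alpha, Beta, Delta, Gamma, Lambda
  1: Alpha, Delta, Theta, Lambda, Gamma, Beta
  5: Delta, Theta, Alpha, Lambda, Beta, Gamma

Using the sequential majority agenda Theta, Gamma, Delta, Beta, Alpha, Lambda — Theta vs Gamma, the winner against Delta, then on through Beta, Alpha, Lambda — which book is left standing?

Alpha

Round 1: Theta vs Gamma — 21–2, Theta advances.
Round 2: Theta vs Delta — 11–12, Delta advances.
Round 3: Delta vs Beta — 17–6, Delta advances.
Round 4: Delta vs Alpha — 10–13, Alpha advances.
Round 5: Alpha vs Lambda — 18–5, Alpha advances.
Alpha survives the agenda.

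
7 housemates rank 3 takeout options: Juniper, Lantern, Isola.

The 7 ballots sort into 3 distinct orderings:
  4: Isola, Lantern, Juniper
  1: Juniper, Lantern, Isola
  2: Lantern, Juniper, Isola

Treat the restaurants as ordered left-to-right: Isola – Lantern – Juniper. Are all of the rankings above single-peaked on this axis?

yes

Axis positions: Isola=1, Lantern=2, Juniper=3.
Faction 1 (peak Isola at position 1): ranking walks positions 1-2-3, expanding outward from the peak — single-peaked.
Faction 2 (peak Juniper at position 3): ranking walks positions 3-2-1, expanding outward from the peak — single-peaked.
Faction 3 (peak Lantern at position 2): ranking walks positions 2-3-1, expanding outward from the peak — single-peaked.
Every ranking is single-peaked on this axis.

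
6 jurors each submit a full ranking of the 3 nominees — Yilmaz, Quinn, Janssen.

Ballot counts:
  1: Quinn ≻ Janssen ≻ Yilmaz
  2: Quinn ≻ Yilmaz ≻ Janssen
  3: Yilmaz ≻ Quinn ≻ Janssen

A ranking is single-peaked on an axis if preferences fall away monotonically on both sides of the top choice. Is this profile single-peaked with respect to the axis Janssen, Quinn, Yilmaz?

Axis positions: Janssen=1, Quinn=2, Yilmaz=3.
Bloc 1 (peak Quinn at position 2): ranking walks positions 2-1-3, expanding outward from the peak — single-peaked.
Bloc 2 (peak Quinn at position 2): ranking walks positions 2-3-1, expanding outward from the peak — single-peaked.
Bloc 3 (peak Yilmaz at position 3): ranking walks positions 3-2-1, expanding outward from the peak — single-peaked.
Every ranking is single-peaked on this axis.

yes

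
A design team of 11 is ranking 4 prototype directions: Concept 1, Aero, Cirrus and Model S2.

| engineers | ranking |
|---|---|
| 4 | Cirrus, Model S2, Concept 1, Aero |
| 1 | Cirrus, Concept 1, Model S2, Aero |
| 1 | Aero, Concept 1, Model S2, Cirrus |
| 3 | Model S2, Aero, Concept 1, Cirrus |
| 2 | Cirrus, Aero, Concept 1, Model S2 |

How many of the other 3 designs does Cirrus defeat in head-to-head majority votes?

Cirrus against each rival (11 engineers):
Cirrus–Concept 1: Cirrus 7–4.
Cirrus vs Aero: 4+1+2 = 7 for Cirrus, 4 for Aero — Cirrus by 7–4.
Cirrus vs Model S2: Cirrus preferred on 4+1+2 = 7 ballots; Cirrus wins 7–4.
Cirrus beats Concept 1, Aero, Model S2 — 3 pairwise wins.

3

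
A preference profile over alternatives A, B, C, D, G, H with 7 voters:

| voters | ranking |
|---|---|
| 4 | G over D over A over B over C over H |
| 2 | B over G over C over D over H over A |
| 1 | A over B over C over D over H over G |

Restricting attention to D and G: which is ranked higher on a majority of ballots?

Ballots ranking D above G: 1.
Ballots ranking G above D: 7 − 1 = 6.
G wins the head-to-head 6–1.

G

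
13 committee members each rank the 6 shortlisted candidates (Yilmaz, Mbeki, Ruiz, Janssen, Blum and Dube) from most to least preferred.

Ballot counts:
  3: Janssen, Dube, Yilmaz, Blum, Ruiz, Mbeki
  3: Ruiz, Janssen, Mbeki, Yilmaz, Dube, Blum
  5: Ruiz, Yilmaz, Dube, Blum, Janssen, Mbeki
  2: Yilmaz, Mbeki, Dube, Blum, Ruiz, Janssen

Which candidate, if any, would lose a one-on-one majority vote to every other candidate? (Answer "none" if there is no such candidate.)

Head-to-head results (13 committee members):
Yilmaz vs Mbeki: Yilmaz preferred on 3+5+2 = 10 ballots; Yilmaz wins 10–3.
Yilmaz vs Ruiz: Ruiz, 8–5.
Yilmaz–Janssen: Yilmaz 7–6.
Yilmaz vs Blum: Yilmaz wins 13–0.
Yilmaz vs Dube: 10 to 3, Yilmaz.
Mbeki vs Ruiz: Ruiz wins 11–2.
Mbeki vs Janssen: Mbeki preferred on 2 ballots; Janssen wins 11–2.
Mbeki vs Blum: Mbeki is ranked higher on 3+2 = 5 ballots, Blum on 8. Blum wins 8–5.
Mbeki vs Dube: Mbeki is ranked higher on 3+2 = 5 ballots, Dube on 8. Dube wins 8–5.
Ruiz–Janssen: Ruiz 10–3.
Ruiz vs Blum: Ruiz wins 8–5.
Ruiz vs Dube: 3+5 = 8 for Ruiz, 5 for Dube — Ruiz by 8–5.
Janssen vs Blum: 6 to 7, Blum.
Janssen vs Dube: Dube wins 7–6.
Blum–Dube: Dube 13–0.
Mbeki loses to every other candidate — it is the Condorcet loser.

Mbeki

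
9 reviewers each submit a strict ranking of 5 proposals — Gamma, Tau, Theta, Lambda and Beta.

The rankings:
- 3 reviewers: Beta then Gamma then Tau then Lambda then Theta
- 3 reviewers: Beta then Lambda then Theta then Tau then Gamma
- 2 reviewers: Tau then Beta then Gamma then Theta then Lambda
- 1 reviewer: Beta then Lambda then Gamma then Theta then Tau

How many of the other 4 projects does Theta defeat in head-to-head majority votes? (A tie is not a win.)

0

Theta against each rival (9 reviewers):
Theta vs Gamma: Theta is ranked higher on 3 ballots, Gamma on 6. Gamma wins 6–3.
Theta vs Tau: 4 to 5, Tau.
Theta vs Lambda: Theta preferred on 2 ballots; Lambda wins 7–2.
Theta–Beta: Beta 9–0.
Theta beats no one; loses to Gamma, Tau, Lambda, Beta — 0 pairwise wins.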